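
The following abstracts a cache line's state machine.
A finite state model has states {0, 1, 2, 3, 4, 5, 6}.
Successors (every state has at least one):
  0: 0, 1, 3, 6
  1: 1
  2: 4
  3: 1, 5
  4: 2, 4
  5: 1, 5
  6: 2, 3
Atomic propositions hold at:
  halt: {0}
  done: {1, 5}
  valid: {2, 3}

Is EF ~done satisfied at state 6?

Sat(~done) = {0, 2, 3, 4, 6}
EF ~done: least fixpoint, start Z0 = {0, 2, 3, 4, 6}, add states with some successor in Z. Already a fixed point.
Sat(EF ~done) = {0, 2, 3, 4, 6}
6 ∈ Sat(EF ~done) = {0, 2, 3, 4, 6}, so the formula holds at 6.

Yes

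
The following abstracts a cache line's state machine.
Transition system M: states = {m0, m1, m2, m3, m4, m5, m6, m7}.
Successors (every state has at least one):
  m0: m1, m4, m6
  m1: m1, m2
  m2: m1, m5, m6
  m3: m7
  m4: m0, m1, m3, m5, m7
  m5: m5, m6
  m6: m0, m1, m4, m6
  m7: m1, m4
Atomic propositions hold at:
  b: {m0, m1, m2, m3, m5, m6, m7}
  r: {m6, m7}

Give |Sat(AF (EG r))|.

1

EG r: greatest fixpoint, start Z0 = {m6, m7}, keep only states in Sat with some successor in Z. Z1 = {m6}; fixed.
Sat(EG r) = {m6}
AF (EG r): least fixpoint, start Z0 = {m6}, add states with every successor in Z. Already a fixed point.
Sat(AF (EG r)) = {m6}
|Sat(AF (EG r))| = |{m6}| = 1.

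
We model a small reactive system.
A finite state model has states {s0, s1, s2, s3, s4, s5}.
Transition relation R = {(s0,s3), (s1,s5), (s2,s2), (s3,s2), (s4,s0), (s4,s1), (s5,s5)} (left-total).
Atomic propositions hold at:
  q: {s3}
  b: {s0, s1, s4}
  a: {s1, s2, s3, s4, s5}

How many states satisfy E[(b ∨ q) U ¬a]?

Sat(b ∨ q) = {s0, s1, s3, s4}
Sat(¬a) = {s0}
E[(b ∨ q) U ¬a]: least fixpoint, start Z0 = Sat(¬a) = {s0}, add states in Sat(b ∨ q) with some successor in Z. Z1 = {s0, s4}; fixed.
Sat(E[(b ∨ q) U ¬a]) = {s0, s4}
|Sat(E[(b ∨ q) U ¬a])| = |{s0, s4}| = 2.

2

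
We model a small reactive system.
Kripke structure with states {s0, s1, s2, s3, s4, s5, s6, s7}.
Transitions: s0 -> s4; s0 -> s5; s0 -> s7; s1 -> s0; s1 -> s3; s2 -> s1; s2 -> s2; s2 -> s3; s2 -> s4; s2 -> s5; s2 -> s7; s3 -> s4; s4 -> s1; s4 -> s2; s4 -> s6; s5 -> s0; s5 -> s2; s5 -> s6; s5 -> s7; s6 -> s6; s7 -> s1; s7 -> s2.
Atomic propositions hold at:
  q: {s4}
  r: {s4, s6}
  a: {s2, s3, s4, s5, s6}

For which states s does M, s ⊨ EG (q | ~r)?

{s0, s1, s2, s3, s4, s5, s7}

Sat(~r) = {s0, s1, s2, s3, s5, s7}
Sat(q | ~r) = {s0, s1, s2, s3, s4, s5, s7}
EG (q | ~r): greatest fixpoint, start Z0 = {s0, s1, s2, s3, s4, s5, s7}, keep only states in Sat with some successor in Z. Already a fixed point.
Sat(EG (q | ~r)) = {s0, s1, s2, s3, s4, s5, s7}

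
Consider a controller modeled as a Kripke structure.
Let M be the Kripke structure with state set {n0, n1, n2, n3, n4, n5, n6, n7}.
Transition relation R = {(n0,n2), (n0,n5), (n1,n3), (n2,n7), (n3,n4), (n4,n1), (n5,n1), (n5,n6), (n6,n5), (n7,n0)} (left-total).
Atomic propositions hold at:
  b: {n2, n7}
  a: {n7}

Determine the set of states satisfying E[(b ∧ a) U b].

{n2, n7}

Sat(b ∧ a) = {n7}
E[(b ∧ a) U b]: least fixpoint, start Z0 = Sat(b) = {n2, n7}, add states in Sat(b ∧ a) with some successor in Z. Already a fixed point.
Sat(E[(b ∧ a) U b]) = {n2, n7}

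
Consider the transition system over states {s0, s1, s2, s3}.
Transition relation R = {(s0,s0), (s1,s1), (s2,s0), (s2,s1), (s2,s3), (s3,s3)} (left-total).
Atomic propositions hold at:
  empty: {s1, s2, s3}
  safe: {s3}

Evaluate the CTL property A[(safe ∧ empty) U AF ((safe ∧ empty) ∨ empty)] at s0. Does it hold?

Sat(safe ∧ empty) = {s3}
Sat((safe ∧ empty) ∨ empty) = {s1, s2, s3}
AF ((safe ∧ empty) ∨ empty): least fixpoint, start Z0 = {s1, s2, s3}, add states with every successor in Z. Already a fixed point.
Sat(AF ((safe ∧ empty) ∨ empty)) = {s1, s2, s3}
A[(safe ∧ empty) U AF ((safe ∧ empty) ∨ empty)]: least fixpoint, start Z0 = Sat(AF ((safe ∧ empty) ∨ empty)) = {s1, s2, s3}, add states in Sat(safe ∧ empty) with every successor in Z. Already a fixed point.
Sat(A[(safe ∧ empty) U AF ((safe ∧ empty) ∨ empty)]) = {s1, s2, s3}
s0 ∉ Sat(A[(safe ∧ empty) U AF ((safe ∧ empty) ∨ empty)]) = {s1, s2, s3}, so the formula does not hold at s0.

No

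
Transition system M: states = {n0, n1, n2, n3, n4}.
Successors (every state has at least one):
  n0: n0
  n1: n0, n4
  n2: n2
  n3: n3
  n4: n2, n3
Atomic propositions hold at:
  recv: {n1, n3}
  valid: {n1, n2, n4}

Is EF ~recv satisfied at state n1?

Yes

Sat(~recv) = {n0, n2, n4}
EF ~recv: least fixpoint, start Z0 = {n0, n2, n4}, add states with some successor in Z. Z1 = {n0, n1, n2, n4}; fixed.
Sat(EF ~recv) = {n0, n1, n2, n4}
n1 ∈ Sat(EF ~recv) = {n0, n1, n2, n4}, so the formula holds at n1.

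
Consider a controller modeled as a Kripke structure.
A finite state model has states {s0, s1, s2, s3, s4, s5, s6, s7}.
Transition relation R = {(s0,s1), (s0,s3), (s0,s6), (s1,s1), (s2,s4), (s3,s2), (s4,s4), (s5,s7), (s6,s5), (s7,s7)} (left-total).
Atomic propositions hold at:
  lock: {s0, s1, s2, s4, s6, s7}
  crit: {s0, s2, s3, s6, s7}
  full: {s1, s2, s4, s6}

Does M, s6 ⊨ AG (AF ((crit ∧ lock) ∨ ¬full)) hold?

Yes

Sat(crit ∧ lock) = {s0, s2, s6, s7}
Sat(¬full) = {s0, s3, s5, s7}
Sat((crit ∧ lock) ∨ ¬full) = {s0, s2, s3, s5, s6, s7}
AF ((crit ∧ lock) ∨ ¬full): least fixpoint, start Z0 = {s0, s2, s3, s5, s6, s7}, add states with every successor in Z. Already a fixed point.
Sat(AF ((crit ∧ lock) ∨ ¬full)) = {s0, s2, s3, s5, s6, s7}
AG (AF ((crit ∧ lock) ∨ ¬full)): greatest fixpoint, start Z0 = {s0, s2, s3, s5, s6, s7}, keep only states in Sat with every successor in Z. Z1 = {s3, s5, s6, s7}; Z2 = {s5, s6, s7}; fixed.
Sat(AG (AF ((crit ∧ lock) ∨ ¬full))) = {s5, s6, s7}
s6 ∈ Sat(AG (AF ((crit ∧ lock) ∨ ¬full))) = {s5, s6, s7}, so the formula holds at s6.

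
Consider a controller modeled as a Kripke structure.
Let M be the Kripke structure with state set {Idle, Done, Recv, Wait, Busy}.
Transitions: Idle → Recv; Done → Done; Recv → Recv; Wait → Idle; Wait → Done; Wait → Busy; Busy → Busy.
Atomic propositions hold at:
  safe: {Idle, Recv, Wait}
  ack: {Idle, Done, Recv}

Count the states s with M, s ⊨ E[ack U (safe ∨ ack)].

Sat(safe ∨ ack) = {Idle, Done, Recv, Wait}
E[ack U (safe ∨ ack)]: least fixpoint, start Z0 = Sat((safe ∨ ack)) = {Idle, Done, Recv, Wait}, add states in Sat(ack) with some successor in Z. Already a fixed point.
Sat(E[ack U (safe ∨ ack)]) = {Idle, Done, Recv, Wait}
|Sat(E[ack U (safe ∨ ack)])| = |{Idle, Done, Recv, Wait}| = 4.

4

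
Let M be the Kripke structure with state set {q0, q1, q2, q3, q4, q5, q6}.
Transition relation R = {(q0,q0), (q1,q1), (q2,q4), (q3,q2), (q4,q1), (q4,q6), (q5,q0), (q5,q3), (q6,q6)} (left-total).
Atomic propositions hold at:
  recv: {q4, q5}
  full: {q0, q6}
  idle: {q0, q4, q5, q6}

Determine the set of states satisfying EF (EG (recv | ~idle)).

Sat(~idle) = {q1, q2, q3}
Sat(recv | ~idle) = {q1, q2, q3, q4, q5}
EG (recv | ~idle): greatest fixpoint, start Z0 = {q1, q2, q3, q4, q5}, keep only states in Sat with some successor in Z. Already a fixed point.
Sat(EG (recv | ~idle)) = {q1, q2, q3, q4, q5}
EF (EG (recv | ~idle)): least fixpoint, start Z0 = {q1, q2, q3, q4, q5}, add states with some successor in Z. Already a fixed point.
Sat(EF (EG (recv | ~idle))) = {q1, q2, q3, q4, q5}

{q1, q2, q3, q4, q5}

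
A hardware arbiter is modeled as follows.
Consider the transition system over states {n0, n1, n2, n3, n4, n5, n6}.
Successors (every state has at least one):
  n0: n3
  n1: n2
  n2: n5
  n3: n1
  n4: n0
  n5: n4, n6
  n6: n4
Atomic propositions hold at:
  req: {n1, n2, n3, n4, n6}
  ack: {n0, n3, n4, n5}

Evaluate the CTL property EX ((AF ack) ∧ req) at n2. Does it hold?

AF ack: least fixpoint, start Z0 = {n0, n3, n4, n5}, add states with every successor in Z. Z1 = {n0, n2, n3, n4, n5, n6}; Z2 = {n0, n1, n2, n3, n4, n5, n6}; fixed.
Sat(AF ack) = {n0, n1, n2, n3, n4, n5, n6}
Sat((AF ack) ∧ req) = {n1, n2, n3, n4, n6}
Sat(EX ((AF ack) ∧ req)) = {s : some successor in {n1, n2, n3, n4, n6}} = {n0, n1, n3, n5, n6}
n2 ∉ Sat(EX ((AF ack) ∧ req)) = {n0, n1, n3, n5, n6}, so the formula does not hold at n2.

No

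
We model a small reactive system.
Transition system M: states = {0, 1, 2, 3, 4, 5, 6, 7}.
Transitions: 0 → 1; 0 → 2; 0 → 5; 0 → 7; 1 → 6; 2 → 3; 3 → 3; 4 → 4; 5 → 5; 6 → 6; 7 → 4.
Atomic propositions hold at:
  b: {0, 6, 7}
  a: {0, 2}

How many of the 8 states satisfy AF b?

AF b: least fixpoint, start Z0 = {0, 6, 7}, add states with every successor in Z. Z1 = {0, 1, 6, 7}; fixed.
Sat(AF b) = {0, 1, 6, 7}
|Sat(AF b)| = |{0, 1, 6, 7}| = 4.

4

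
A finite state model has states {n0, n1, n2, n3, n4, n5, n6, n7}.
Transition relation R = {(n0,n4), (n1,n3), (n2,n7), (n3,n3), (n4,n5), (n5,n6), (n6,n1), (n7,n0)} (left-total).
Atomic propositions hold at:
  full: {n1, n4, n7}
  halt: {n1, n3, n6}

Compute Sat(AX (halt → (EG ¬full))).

Sat(¬full) = {n0, n2, n3, n5, n6}
EG ¬full: greatest fixpoint, start Z0 = {n0, n2, n3, n5, n6}, keep only states in Sat with some successor in Z. Z1 = {n3, n5}; Z2 = {n3}; fixed.
Sat(EG ¬full) = {n3}
Sat(halt → (EG ¬full)) = {n0, n2, n3, n4, n5, n7}
Sat(AX (halt → (EG ¬full))) = {s : every successor in {n0, n2, n3, n4, n5, n7}} = {n0, n1, n2, n3, n4, n7}

{n0, n1, n2, n3, n4, n7}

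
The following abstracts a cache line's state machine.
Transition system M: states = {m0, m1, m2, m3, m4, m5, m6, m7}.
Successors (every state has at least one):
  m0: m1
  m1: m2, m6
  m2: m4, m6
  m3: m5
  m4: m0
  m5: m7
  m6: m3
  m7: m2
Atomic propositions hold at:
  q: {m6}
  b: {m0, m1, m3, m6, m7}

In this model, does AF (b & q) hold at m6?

Sat(b & q) = {m6}
AF (b & q): least fixpoint, start Z0 = {m6}, add states with every successor in Z. Already a fixed point.
Sat(AF (b & q)) = {m6}
m6 ∈ Sat(AF (b & q)) = {m6}, so the formula holds at m6.

Yes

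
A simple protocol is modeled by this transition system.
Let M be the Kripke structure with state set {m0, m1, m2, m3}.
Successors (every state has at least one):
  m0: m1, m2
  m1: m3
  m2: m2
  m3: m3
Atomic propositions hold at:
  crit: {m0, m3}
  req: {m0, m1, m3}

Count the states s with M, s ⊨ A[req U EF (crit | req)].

3

Sat(crit | req) = {m0, m1, m3}
EF (crit | req): least fixpoint, start Z0 = {m0, m1, m3}, add states with some successor in Z. Already a fixed point.
Sat(EF (crit | req)) = {m0, m1, m3}
A[req U EF (crit | req)]: least fixpoint, start Z0 = Sat(EF (crit | req)) = {m0, m1, m3}, add states in Sat(req) with every successor in Z. Already a fixed point.
Sat(A[req U EF (crit | req)]) = {m0, m1, m3}
|Sat(A[req U EF (crit | req)])| = |{m0, m1, m3}| = 3.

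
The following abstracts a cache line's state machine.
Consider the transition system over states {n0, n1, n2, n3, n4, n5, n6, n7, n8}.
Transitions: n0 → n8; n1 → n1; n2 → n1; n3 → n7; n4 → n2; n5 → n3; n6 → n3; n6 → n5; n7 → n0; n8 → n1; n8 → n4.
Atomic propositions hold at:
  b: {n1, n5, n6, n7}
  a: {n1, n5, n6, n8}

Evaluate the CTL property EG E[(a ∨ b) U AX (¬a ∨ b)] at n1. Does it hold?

Sat(a ∨ b) = {n1, n5, n6, n7, n8}
Sat(¬a) = {n0, n2, n3, n4, n7}
Sat(¬a ∨ b) = {n0, n1, n2, n3, n4, n5, n6, n7}
Sat(AX (¬a ∨ b)) = {s : every successor in {n0, n1, n2, n3, n4, n5, n6, n7}} = {n1, n2, n3, n4, n5, n6, n7, n8}
E[(a ∨ b) U AX (¬a ∨ b)]: least fixpoint, start Z0 = Sat(AX (¬a ∨ b)) = {n1, n2, n3, n4, n5, n6, n7, n8}, add states in Sat(a ∨ b) with some successor in Z. Already a fixed point.
Sat(E[(a ∨ b) U AX (¬a ∨ b)]) = {n1, n2, n3, n4, n5, n6, n7, n8}
EG E[(a ∨ b) U AX (¬a ∨ b)]: greatest fixpoint, start Z0 = {n1, n2, n3, n4, n5, n6, n7, n8}, keep only states in Sat with some successor in Z. Z1 = {n1, n2, n3, n4, n5, n6, n8}; Z2 = {n1, n2, n4, n5, n6, n8}; Z3 = {n1, n2, n4, n6, n8}; Z4 = {n1, n2, n4, n8}; fixed.
Sat(EG E[(a ∨ b) U AX (¬a ∨ b)]) = {n1, n2, n4, n8}
n1 ∈ Sat(EG E[(a ∨ b) U AX (¬a ∨ b)]) = {n1, n2, n4, n8}, so the formula holds at n1.

Yes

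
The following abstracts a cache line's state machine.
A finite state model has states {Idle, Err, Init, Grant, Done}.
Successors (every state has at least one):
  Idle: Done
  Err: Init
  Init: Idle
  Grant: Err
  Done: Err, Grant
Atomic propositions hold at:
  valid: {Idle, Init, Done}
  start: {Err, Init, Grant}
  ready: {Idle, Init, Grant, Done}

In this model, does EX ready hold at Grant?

No

Sat(EX ready) = {s : some successor in {Idle, Init, Grant, Done}} = {Idle, Err, Init, Done}
Grant ∉ Sat(EX ready) = {Idle, Err, Init, Done}, so the formula does not hold at Grant.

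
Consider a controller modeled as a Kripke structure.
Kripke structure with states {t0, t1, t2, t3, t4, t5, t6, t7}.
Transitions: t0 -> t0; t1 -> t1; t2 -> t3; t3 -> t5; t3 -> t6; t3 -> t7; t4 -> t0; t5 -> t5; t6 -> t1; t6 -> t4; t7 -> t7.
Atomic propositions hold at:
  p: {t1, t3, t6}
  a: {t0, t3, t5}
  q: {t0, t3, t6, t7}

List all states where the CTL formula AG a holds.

{t0, t5}

AG a: greatest fixpoint, start Z0 = {t0, t3, t5}, keep only states in Sat with every successor in Z. Z1 = {t0, t5}; fixed.
Sat(AG a) = {t0, t5}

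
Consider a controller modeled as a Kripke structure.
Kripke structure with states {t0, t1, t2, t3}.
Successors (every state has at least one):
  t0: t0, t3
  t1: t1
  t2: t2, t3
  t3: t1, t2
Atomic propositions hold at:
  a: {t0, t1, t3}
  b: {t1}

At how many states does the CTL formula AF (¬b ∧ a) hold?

Sat(¬b) = {t0, t2, t3}
Sat(¬b ∧ a) = {t0, t3}
AF (¬b ∧ a): least fixpoint, start Z0 = {t0, t3}, add states with every successor in Z. Already a fixed point.
Sat(AF (¬b ∧ a)) = {t0, t3}
|Sat(AF (¬b ∧ a))| = |{t0, t3}| = 2.

2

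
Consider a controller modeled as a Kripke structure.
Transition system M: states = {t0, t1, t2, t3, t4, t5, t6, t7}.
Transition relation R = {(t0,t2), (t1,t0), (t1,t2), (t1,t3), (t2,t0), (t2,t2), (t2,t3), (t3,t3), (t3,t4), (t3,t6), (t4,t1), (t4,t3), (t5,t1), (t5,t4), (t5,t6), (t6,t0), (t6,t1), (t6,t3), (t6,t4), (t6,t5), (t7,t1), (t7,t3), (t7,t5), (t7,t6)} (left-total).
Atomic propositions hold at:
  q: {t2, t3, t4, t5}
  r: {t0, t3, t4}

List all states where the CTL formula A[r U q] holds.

{t0, t2, t3, t4, t5}

A[r U q]: least fixpoint, start Z0 = Sat(q) = {t2, t3, t4, t5}, add states in Sat(r) with every successor in Z. Z1 = {t0, t2, t3, t4, t5}; fixed.
Sat(A[r U q]) = {t0, t2, t3, t4, t5}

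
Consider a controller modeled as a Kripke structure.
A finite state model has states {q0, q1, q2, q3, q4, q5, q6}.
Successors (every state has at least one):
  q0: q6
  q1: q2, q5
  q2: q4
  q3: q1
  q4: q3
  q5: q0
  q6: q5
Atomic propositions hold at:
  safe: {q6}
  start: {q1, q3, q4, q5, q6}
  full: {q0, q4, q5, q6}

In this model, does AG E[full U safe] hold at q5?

Yes

E[full U safe]: least fixpoint, start Z0 = Sat(safe) = {q6}, add states in Sat(full) with some successor in Z. Z1 = {q0, q6}; Z2 = {q0, q5, q6}; fixed.
Sat(E[full U safe]) = {q0, q5, q6}
AG E[full U safe]: greatest fixpoint, start Z0 = {q0, q5, q6}, keep only states in Sat with every successor in Z. Already a fixed point.
Sat(AG E[full U safe]) = {q0, q5, q6}
q5 ∈ Sat(AG E[full U safe]) = {q0, q5, q6}, so the formula holds at q5.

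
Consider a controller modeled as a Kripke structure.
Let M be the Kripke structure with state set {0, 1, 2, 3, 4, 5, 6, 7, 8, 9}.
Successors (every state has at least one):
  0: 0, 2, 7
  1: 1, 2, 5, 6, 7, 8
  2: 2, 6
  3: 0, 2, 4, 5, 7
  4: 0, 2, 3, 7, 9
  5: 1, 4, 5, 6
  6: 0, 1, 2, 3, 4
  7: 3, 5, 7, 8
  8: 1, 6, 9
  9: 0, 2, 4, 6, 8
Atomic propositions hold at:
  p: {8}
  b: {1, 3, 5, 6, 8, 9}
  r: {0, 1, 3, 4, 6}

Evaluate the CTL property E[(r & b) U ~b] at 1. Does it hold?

Sat(r & b) = {1, 3, 6}
Sat(~b) = {0, 2, 4, 7}
E[(r & b) U ~b]: least fixpoint, start Z0 = Sat(~b) = {0, 2, 4, 7}, add states in Sat(r & b) with some successor in Z. Z1 = {0, 1, 2, 3, 4, 6, 7}; fixed.
Sat(E[(r & b) U ~b]) = {0, 1, 2, 3, 4, 6, 7}
1 ∈ Sat(E[(r & b) U ~b]) = {0, 1, 2, 3, 4, 6, 7}, so the formula holds at 1.

Yes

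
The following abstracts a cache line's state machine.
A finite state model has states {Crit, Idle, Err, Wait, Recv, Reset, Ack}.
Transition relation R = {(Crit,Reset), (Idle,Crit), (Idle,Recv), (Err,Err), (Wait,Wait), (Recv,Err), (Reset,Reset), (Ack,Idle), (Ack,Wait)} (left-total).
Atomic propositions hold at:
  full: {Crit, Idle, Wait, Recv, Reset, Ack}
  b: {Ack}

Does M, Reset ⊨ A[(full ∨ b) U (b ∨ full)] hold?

Yes

Sat(full ∨ b) = {Crit, Idle, Wait, Recv, Reset, Ack}
Sat(b ∨ full) = {Crit, Idle, Wait, Recv, Reset, Ack}
A[(full ∨ b) U (b ∨ full)]: least fixpoint, start Z0 = Sat((b ∨ full)) = {Crit, Idle, Wait, Recv, Reset, Ack}, add states in Sat(full ∨ b) with every successor in Z. Already a fixed point.
Sat(A[(full ∨ b) U (b ∨ full)]) = {Crit, Idle, Wait, Recv, Reset, Ack}
Reset ∈ Sat(A[(full ∨ b) U (b ∨ full)]) = {Crit, Idle, Wait, Recv, Reset, Ack}, so the formula holds at Reset.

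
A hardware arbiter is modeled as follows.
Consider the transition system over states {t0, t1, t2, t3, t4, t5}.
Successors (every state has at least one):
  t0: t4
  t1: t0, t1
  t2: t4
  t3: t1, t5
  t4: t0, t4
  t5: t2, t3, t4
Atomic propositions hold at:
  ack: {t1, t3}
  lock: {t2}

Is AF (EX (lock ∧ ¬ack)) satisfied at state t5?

Sat(¬ack) = {t0, t2, t4, t5}
Sat(lock ∧ ¬ack) = {t2}
Sat(EX (lock ∧ ¬ack)) = {s : some successor in {t2}} = {t5}
AF (EX (lock ∧ ¬ack)): least fixpoint, start Z0 = {t5}, add states with every successor in Z. Already a fixed point.
Sat(AF (EX (lock ∧ ¬ack))) = {t5}
t5 ∈ Sat(AF (EX (lock ∧ ¬ack))) = {t5}, so the formula holds at t5.

Yes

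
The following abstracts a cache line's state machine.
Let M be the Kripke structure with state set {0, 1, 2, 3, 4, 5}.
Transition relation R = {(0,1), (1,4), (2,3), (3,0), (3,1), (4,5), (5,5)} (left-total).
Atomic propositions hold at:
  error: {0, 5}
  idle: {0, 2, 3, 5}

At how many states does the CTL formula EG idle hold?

EG idle: greatest fixpoint, start Z0 = {0, 2, 3, 5}, keep only states in Sat with some successor in Z. Z1 = {2, 3, 5}; Z2 = {2, 5}; Z3 = {5}; fixed.
Sat(EG idle) = {5}
|Sat(EG idle)| = |{5}| = 1.

1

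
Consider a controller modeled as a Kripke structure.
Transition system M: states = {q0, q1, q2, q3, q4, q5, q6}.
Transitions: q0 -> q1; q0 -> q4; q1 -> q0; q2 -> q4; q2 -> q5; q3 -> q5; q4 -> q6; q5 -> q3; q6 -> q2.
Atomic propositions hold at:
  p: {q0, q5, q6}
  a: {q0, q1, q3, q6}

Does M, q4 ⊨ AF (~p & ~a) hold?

Yes

Sat(~p) = {q1, q2, q3, q4}
Sat(~a) = {q2, q4, q5}
Sat(~p & ~a) = {q2, q4}
AF (~p & ~a): least fixpoint, start Z0 = {q2, q4}, add states with every successor in Z. Z1 = {q2, q4, q6}; fixed.
Sat(AF (~p & ~a)) = {q2, q4, q6}
q4 ∈ Sat(AF (~p & ~a)) = {q2, q4, q6}, so the formula holds at q4.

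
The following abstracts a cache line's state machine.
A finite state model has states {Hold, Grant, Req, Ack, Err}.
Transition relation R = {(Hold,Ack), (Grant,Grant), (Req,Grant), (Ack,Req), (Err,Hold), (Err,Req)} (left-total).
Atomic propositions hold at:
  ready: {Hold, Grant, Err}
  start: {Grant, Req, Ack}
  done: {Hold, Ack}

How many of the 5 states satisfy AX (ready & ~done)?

2

Sat(~done) = {Grant, Req, Err}
Sat(ready & ~done) = {Grant, Err}
Sat(AX (ready & ~done)) = {s : every successor in {Grant, Err}} = {Grant, Req}
|Sat(AX (ready & ~done))| = |{Grant, Req}| = 2.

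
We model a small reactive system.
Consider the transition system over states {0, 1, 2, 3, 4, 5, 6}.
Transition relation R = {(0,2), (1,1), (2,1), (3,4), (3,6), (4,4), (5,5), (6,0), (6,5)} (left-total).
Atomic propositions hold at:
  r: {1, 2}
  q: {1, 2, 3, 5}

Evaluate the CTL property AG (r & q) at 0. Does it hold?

Sat(r & q) = {1, 2}
AG (r & q): greatest fixpoint, start Z0 = {1, 2}, keep only states in Sat with every successor in Z. Already a fixed point.
Sat(AG (r & q)) = {1, 2}
0 ∉ Sat(AG (r & q)) = {1, 2}, so the formula does not hold at 0.

No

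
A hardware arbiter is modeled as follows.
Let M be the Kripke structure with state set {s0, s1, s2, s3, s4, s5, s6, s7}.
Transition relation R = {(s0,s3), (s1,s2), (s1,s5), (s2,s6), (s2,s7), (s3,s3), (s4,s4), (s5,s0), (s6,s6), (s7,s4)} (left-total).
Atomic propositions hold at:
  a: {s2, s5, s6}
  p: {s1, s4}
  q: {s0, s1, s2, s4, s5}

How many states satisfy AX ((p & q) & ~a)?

Sat(p & q) = {s1, s4}
Sat(~a) = {s0, s1, s3, s4, s7}
Sat((p & q) & ~a) = {s1, s4}
Sat(AX ((p & q) & ~a)) = {s : every successor in {s1, s4}} = {s4, s7}
|Sat(AX ((p & q) & ~a))| = |{s4, s7}| = 2.

2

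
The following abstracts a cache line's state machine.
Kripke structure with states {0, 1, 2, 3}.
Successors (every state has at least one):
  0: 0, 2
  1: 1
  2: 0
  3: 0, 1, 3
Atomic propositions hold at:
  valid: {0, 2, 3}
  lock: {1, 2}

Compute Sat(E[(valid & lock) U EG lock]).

Sat(valid & lock) = {2}
EG lock: greatest fixpoint, start Z0 = {1, 2}, keep only states in Sat with some successor in Z. Z1 = {1}; fixed.
Sat(EG lock) = {1}
E[(valid & lock) U EG lock]: least fixpoint, start Z0 = Sat(EG lock) = {1}, add states in Sat(valid & lock) with some successor in Z. Already a fixed point.
Sat(E[(valid & lock) U EG lock]) = {1}

{1}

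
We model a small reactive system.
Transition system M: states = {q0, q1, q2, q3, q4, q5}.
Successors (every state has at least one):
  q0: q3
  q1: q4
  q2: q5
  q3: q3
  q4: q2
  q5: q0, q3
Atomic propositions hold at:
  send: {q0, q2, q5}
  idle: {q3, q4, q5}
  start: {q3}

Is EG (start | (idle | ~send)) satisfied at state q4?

No

Sat(~send) = {q1, q3, q4}
Sat(idle | ~send) = {q1, q3, q4, q5}
Sat(start | (idle | ~send)) = {q1, q3, q4, q5}
EG (start | (idle | ~send)): greatest fixpoint, start Z0 = {q1, q3, q4, q5}, keep only states in Sat with some successor in Z. Z1 = {q1, q3, q5}; Z2 = {q3, q5}; fixed.
Sat(EG (start | (idle | ~send))) = {q3, q5}
q4 ∉ Sat(EG (start | (idle | ~send))) = {q3, q5}, so the formula does not hold at q4.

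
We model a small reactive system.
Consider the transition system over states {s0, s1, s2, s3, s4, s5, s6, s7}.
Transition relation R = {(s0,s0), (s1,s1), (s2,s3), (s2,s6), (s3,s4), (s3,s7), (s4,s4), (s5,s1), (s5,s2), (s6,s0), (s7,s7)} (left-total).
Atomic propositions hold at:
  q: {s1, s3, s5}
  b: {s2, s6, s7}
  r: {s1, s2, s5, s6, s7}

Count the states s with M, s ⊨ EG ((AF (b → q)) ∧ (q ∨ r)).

2

Sat(b → q) = {s0, s1, s3, s4, s5}
AF (b → q): least fixpoint, start Z0 = {s0, s1, s3, s4, s5}, add states with every successor in Z. Z1 = {s0, s1, s3, s4, s5, s6}; Z2 = {s0, s1, s2, s3, s4, s5, s6}; fixed.
Sat(AF (b → q)) = {s0, s1, s2, s3, s4, s5, s6}
Sat(q ∨ r) = {s1, s2, s3, s5, s6, s7}
Sat((AF (b → q)) ∧ (q ∨ r)) = {s1, s2, s3, s5, s6}
EG ((AF (b → q)) ∧ (q ∨ r)): greatest fixpoint, start Z0 = {s1, s2, s3, s5, s6}, keep only states in Sat with some successor in Z. Z1 = {s1, s2, s5}; Z2 = {s1, s5}; fixed.
Sat(EG ((AF (b → q)) ∧ (q ∨ r))) = {s1, s5}
|Sat(EG ((AF (b → q)) ∧ (q ∨ r)))| = |{s1, s5}| = 2.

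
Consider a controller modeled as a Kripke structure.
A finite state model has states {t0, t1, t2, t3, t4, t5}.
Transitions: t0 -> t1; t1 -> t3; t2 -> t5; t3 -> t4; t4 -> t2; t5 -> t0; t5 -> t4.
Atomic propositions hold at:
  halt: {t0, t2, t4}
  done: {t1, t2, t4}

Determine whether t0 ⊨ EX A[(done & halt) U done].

Sat(done & halt) = {t2, t4}
A[(done & halt) U done]: least fixpoint, start Z0 = Sat(done) = {t1, t2, t4}, add states in Sat(done & halt) with every successor in Z. Already a fixed point.
Sat(A[(done & halt) U done]) = {t1, t2, t4}
Sat(EX A[(done & halt) U done]) = {s : some successor in {t1, t2, t4}} = {t0, t3, t4, t5}
t0 ∈ Sat(EX A[(done & halt) U done]) = {t0, t3, t4, t5}, so the formula holds at t0.

Yes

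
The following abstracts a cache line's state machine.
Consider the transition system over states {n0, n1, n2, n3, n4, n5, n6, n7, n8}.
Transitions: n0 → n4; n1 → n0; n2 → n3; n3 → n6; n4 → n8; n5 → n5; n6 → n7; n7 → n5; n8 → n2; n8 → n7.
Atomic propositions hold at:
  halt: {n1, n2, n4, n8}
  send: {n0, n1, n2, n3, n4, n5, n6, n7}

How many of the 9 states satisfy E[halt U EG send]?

EG send: greatest fixpoint, start Z0 = {n0, n1, n2, n3, n4, n5, n6, n7}, keep only states in Sat with some successor in Z. Z1 = {n0, n1, n2, n3, n5, n6, n7}; Z2 = {n1, n2, n3, n5, n6, n7}; Z3 = {n2, n3, n5, n6, n7}; fixed.
Sat(EG send) = {n2, n3, n5, n6, n7}
E[halt U EG send]: least fixpoint, start Z0 = Sat(EG send) = {n2, n3, n5, n6, n7}, add states in Sat(halt) with some successor in Z. Z1 = {n2, n3, n5, n6, n7, n8}; Z2 = {n2, n3, n4, n5, n6, n7, n8}; fixed.
Sat(E[halt U EG send]) = {n2, n3, n4, n5, n6, n7, n8}
|Sat(E[halt U EG send])| = |{n2, n3, n4, n5, n6, n7, n8}| = 7.

7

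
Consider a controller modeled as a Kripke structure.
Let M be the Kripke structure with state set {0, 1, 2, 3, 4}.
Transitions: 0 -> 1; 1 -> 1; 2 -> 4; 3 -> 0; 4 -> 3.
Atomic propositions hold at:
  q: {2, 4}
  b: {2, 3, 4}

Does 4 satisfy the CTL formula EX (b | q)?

Yes

Sat(b | q) = {2, 3, 4}
Sat(EX (b | q)) = {s : some successor in {2, 3, 4}} = {2, 4}
4 ∈ Sat(EX (b | q)) = {2, 4}, so the formula holds at 4.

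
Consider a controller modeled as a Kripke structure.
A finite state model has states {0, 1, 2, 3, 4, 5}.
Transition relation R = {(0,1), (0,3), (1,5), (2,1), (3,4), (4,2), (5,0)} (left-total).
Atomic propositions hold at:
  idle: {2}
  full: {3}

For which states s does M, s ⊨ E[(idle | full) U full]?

Sat(idle | full) = {2, 3}
E[(idle | full) U full]: least fixpoint, start Z0 = Sat(full) = {3}, add states in Sat(idle | full) with some successor in Z. Already a fixed point.
Sat(E[(idle | full) U full]) = {3}

{3}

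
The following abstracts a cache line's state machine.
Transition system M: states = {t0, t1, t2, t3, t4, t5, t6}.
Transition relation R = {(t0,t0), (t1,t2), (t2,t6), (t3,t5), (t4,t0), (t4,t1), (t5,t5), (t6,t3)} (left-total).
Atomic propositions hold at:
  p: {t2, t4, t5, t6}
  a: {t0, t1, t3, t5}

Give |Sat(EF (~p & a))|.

6

Sat(~p) = {t0, t1, t3}
Sat(~p & a) = {t0, t1, t3}
EF (~p & a): least fixpoint, start Z0 = {t0, t1, t3}, add states with some successor in Z. Z1 = {t0, t1, t3, t4, t6}; Z2 = {t0, t1, t2, t3, t4, t6}; fixed.
Sat(EF (~p & a)) = {t0, t1, t2, t3, t4, t6}
|Sat(EF (~p & a))| = |{t0, t1, t2, t3, t4, t6}| = 6.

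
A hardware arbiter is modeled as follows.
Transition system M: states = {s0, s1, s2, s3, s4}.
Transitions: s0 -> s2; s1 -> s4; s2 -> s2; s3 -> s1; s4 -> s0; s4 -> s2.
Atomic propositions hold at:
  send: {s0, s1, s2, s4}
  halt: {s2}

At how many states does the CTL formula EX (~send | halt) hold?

3

Sat(~send) = {s3}
Sat(~send | halt) = {s2, s3}
Sat(EX (~send | halt)) = {s : some successor in {s2, s3}} = {s0, s2, s4}
|Sat(EX (~send | halt))| = |{s0, s2, s4}| = 3.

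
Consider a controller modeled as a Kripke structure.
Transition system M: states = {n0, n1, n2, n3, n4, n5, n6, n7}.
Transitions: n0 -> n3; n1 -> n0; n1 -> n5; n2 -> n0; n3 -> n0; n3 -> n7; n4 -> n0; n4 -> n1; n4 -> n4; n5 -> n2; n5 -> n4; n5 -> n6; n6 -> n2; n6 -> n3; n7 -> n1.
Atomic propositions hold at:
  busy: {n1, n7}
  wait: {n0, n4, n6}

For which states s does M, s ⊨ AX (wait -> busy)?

Sat(wait -> busy) = {n1, n2, n3, n5, n7}
Sat(AX (wait -> busy)) = {s : every successor in {n1, n2, n3, n5, n7}} = {n0, n6, n7}

{n0, n6, n7}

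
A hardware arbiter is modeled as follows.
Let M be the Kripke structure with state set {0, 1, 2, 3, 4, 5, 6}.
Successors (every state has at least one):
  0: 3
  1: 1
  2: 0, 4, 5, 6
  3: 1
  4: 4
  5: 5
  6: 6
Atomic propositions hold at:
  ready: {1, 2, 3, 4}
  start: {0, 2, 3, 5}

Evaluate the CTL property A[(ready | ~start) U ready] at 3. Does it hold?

Yes

Sat(~start) = {1, 4, 6}
Sat(ready | ~start) = {1, 2, 3, 4, 6}
A[(ready | ~start) U ready]: least fixpoint, start Z0 = Sat(ready) = {1, 2, 3, 4}, add states in Sat(ready | ~start) with every successor in Z. Already a fixed point.
Sat(A[(ready | ~start) U ready]) = {1, 2, 3, 4}
3 ∈ Sat(A[(ready | ~start) U ready]) = {1, 2, 3, 4}, so the formula holds at 3.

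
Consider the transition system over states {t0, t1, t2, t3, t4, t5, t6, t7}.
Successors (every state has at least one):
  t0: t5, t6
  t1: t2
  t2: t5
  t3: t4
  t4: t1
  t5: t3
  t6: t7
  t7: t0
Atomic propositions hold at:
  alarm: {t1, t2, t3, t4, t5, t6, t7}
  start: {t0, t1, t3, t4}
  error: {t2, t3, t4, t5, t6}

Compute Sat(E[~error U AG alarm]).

{t0, t1, t2, t3, t4, t5, t7}

Sat(~error) = {t0, t1, t7}
AG alarm: greatest fixpoint, start Z0 = {t1, t2, t3, t4, t5, t6, t7}, keep only states in Sat with every successor in Z. Z1 = {t1, t2, t3, t4, t5, t6}; Z2 = {t1, t2, t3, t4, t5}; fixed.
Sat(AG alarm) = {t1, t2, t3, t4, t5}
E[~error U AG alarm]: least fixpoint, start Z0 = Sat(AG alarm) = {t1, t2, t3, t4, t5}, add states in Sat(~error) with some successor in Z. Z1 = {t0, t1, t2, t3, t4, t5}; Z2 = {t0, t1, t2, t3, t4, t5, t7}; fixed.
Sat(E[~error U AG alarm]) = {t0, t1, t2, t3, t4, t5, t7}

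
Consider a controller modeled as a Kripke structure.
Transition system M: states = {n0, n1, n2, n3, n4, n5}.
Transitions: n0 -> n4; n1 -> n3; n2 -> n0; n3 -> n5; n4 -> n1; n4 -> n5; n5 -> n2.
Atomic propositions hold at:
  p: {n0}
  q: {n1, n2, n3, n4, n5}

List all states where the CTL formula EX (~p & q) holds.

{n0, n1, n3, n4, n5}

Sat(~p) = {n1, n2, n3, n4, n5}
Sat(~p & q) = {n1, n2, n3, n4, n5}
Sat(EX (~p & q)) = {s : some successor in {n1, n2, n3, n4, n5}} = {n0, n1, n3, n4, n5}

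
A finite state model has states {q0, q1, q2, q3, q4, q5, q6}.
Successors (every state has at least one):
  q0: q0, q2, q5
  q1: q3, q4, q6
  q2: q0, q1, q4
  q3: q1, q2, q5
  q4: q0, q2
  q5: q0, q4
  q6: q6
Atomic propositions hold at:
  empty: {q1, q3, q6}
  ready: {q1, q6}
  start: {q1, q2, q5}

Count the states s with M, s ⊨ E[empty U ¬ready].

Sat(¬ready) = {q0, q2, q3, q4, q5}
E[empty U ¬ready]: least fixpoint, start Z0 = Sat(¬ready) = {q0, q2, q3, q4, q5}, add states in Sat(empty) with some successor in Z. Z1 = {q0, q1, q2, q3, q4, q5}; fixed.
Sat(E[empty U ¬ready]) = {q0, q1, q2, q3, q4, q5}
|Sat(E[empty U ¬ready])| = |{q0, q1, q2, q3, q4, q5}| = 6.

6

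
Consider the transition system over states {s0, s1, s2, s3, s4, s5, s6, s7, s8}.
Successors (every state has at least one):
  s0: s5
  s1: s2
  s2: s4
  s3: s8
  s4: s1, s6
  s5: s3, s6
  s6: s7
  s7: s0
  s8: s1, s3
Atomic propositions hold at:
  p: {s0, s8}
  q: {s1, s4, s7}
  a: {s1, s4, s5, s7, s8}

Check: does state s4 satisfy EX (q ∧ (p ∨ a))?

Yes

Sat(p ∨ a) = {s0, s1, s4, s5, s7, s8}
Sat(q ∧ (p ∨ a)) = {s1, s4, s7}
Sat(EX (q ∧ (p ∨ a))) = {s : some successor in {s1, s4, s7}} = {s2, s4, s6, s8}
s4 ∈ Sat(EX (q ∧ (p ∨ a))) = {s2, s4, s6, s8}, so the formula holds at s4.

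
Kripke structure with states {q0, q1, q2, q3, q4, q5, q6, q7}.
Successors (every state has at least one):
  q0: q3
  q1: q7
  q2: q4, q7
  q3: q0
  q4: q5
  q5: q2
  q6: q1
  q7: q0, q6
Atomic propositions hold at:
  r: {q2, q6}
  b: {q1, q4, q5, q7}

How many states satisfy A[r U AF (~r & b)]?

Sat(~r) = {q0, q1, q3, q4, q5, q7}
Sat(~r & b) = {q1, q4, q5, q7}
AF (~r & b): least fixpoint, start Z0 = {q1, q4, q5, q7}, add states with every successor in Z. Z1 = {q1, q2, q4, q5, q6, q7}; fixed.
Sat(AF (~r & b)) = {q1, q2, q4, q5, q6, q7}
A[r U AF (~r & b)]: least fixpoint, start Z0 = Sat(AF (~r & b)) = {q1, q2, q4, q5, q6, q7}, add states in Sat(r) with every successor in Z. Already a fixed point.
Sat(A[r U AF (~r & b)]) = {q1, q2, q4, q5, q6, q7}
|Sat(A[r U AF (~r & b)])| = |{q1, q2, q4, q5, q6, q7}| = 6.

6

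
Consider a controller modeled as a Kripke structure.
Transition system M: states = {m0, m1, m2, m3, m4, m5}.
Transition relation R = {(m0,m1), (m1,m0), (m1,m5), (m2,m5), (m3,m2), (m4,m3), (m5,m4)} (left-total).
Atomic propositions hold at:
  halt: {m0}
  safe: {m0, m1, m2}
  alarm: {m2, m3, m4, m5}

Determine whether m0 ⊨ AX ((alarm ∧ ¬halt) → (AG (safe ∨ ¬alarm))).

Sat(¬halt) = {m1, m2, m3, m4, m5}
Sat(alarm ∧ ¬halt) = {m2, m3, m4, m5}
Sat(¬alarm) = {m0, m1}
Sat(safe ∨ ¬alarm) = {m0, m1, m2}
AG (safe ∨ ¬alarm): greatest fixpoint, start Z0 = {m0, m1, m2}, keep only states in Sat with every successor in Z. Z1 = {m0}; Z2 = ∅; fixed.
Sat(AG (safe ∨ ¬alarm)) = ∅
Sat((alarm ∧ ¬halt) → (AG (safe ∨ ¬alarm))) = {m0, m1}
Sat(AX ((alarm ∧ ¬halt) → (AG (safe ∨ ¬alarm)))) = {s : every successor in {m0, m1}} = {m0}
m0 ∈ Sat(AX ((alarm ∧ ¬halt) → (AG (safe ∨ ¬alarm)))) = {m0}, so the formula holds at m0.

Yes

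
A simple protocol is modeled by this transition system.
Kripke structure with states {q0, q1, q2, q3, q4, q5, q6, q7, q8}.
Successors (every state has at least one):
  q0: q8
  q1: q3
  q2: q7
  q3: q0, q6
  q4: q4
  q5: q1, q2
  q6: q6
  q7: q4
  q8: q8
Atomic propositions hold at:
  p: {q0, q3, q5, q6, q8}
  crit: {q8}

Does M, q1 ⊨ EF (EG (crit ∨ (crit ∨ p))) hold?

Sat(crit ∨ p) = {q0, q3, q5, q6, q8}
Sat(crit ∨ (crit ∨ p)) = {q0, q3, q5, q6, q8}
EG (crit ∨ (crit ∨ p)): greatest fixpoint, start Z0 = {q0, q3, q5, q6, q8}, keep only states in Sat with some successor in Z. Z1 = {q0, q3, q6, q8}; fixed.
Sat(EG (crit ∨ (crit ∨ p))) = {q0, q3, q6, q8}
EF (EG (crit ∨ (crit ∨ p))): least fixpoint, start Z0 = {q0, q3, q6, q8}, add states with some successor in Z. Z1 = {q0, q1, q3, q6, q8}; Z2 = {q0, q1, q3, q5, q6, q8}; fixed.
Sat(EF (EG (crit ∨ (crit ∨ p)))) = {q0, q1, q3, q5, q6, q8}
q1 ∈ Sat(EF (EG (crit ∨ (crit ∨ p)))) = {q0, q1, q3, q5, q6, q8}, so the formula holds at q1.

Yes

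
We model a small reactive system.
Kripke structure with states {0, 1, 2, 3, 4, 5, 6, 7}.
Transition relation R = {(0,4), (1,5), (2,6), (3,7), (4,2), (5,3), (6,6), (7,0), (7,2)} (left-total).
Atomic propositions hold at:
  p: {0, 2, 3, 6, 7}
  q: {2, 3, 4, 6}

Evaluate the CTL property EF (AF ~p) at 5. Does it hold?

Yes

Sat(~p) = {1, 4, 5}
AF ~p: least fixpoint, start Z0 = {1, 4, 5}, add states with every successor in Z. Z1 = {0, 1, 4, 5}; fixed.
Sat(AF ~p) = {0, 1, 4, 5}
EF (AF ~p): least fixpoint, start Z0 = {0, 1, 4, 5}, add states with some successor in Z. Z1 = {0, 1, 4, 5, 7}; Z2 = {0, 1, 3, 4, 5, 7}; fixed.
Sat(EF (AF ~p)) = {0, 1, 3, 4, 5, 7}
5 ∈ Sat(EF (AF ~p)) = {0, 1, 3, 4, 5, 7}, so the formula holds at 5.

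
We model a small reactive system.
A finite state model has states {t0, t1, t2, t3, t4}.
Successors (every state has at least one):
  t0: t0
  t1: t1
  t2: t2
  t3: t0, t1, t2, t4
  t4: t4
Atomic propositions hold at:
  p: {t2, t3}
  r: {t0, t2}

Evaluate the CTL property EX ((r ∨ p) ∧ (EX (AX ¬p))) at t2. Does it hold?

Sat(r ∨ p) = {t0, t2, t3}
Sat(¬p) = {t0, t1, t4}
Sat(AX ¬p) = {s : every successor in {t0, t1, t4}} = {t0, t1, t4}
Sat(EX (AX ¬p)) = {s : some successor in {t0, t1, t4}} = {t0, t1, t3, t4}
Sat((r ∨ p) ∧ (EX (AX ¬p))) = {t0, t3}
Sat(EX ((r ∨ p) ∧ (EX (AX ¬p)))) = {s : some successor in {t0, t3}} = {t0, t3}
t2 ∉ Sat(EX ((r ∨ p) ∧ (EX (AX ¬p)))) = {t0, t3}, so the formula does not hold at t2.

No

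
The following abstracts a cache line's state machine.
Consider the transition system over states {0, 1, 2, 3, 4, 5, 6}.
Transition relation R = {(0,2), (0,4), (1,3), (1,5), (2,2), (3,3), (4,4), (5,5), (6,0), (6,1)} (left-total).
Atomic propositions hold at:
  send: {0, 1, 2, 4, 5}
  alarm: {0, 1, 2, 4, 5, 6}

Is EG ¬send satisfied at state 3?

Sat(¬send) = {3, 6}
EG ¬send: greatest fixpoint, start Z0 = {3, 6}, keep only states in Sat with some successor in Z. Z1 = {3}; fixed.
Sat(EG ¬send) = {3}
3 ∈ Sat(EG ¬send) = {3}, so the formula holds at 3.

Yes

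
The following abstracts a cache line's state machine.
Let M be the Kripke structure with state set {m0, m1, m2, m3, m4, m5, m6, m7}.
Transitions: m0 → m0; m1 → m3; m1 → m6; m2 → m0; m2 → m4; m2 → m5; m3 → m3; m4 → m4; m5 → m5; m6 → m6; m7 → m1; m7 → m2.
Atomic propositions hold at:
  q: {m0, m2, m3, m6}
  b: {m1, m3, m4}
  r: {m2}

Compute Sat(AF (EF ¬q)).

Sat(¬q) = {m1, m4, m5, m7}
EF ¬q: least fixpoint, start Z0 = {m1, m4, m5, m7}, add states with some successor in Z. Z1 = {m1, m2, m4, m5, m7}; fixed.
Sat(EF ¬q) = {m1, m2, m4, m5, m7}
AF (EF ¬q): least fixpoint, start Z0 = {m1, m2, m4, m5, m7}, add states with every successor in Z. Already a fixed point.
Sat(AF (EF ¬q)) = {m1, m2, m4, m5, m7}

{m1, m2, m4, m5, m7}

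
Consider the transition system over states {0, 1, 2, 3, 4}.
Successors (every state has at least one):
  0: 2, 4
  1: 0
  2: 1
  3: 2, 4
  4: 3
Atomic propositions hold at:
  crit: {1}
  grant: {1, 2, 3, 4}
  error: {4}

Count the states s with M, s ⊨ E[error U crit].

E[error U crit]: least fixpoint, start Z0 = Sat(crit) = {1}, add states in Sat(error) with some successor in Z. Already a fixed point.
Sat(E[error U crit]) = {1}
|Sat(E[error U crit])| = |{1}| = 1.

1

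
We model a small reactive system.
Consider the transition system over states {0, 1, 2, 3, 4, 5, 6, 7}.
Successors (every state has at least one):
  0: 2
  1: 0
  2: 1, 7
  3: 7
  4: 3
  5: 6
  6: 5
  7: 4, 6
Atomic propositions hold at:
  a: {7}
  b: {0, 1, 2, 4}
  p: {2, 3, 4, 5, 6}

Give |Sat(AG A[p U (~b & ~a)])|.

2

Sat(~b) = {3, 5, 6, 7}
Sat(~a) = {0, 1, 2, 3, 4, 5, 6}
Sat(~b & ~a) = {3, 5, 6}
A[p U (~b & ~a)]: least fixpoint, start Z0 = Sat((~b & ~a)) = {3, 5, 6}, add states in Sat(p) with every successor in Z. Z1 = {3, 4, 5, 6}; fixed.
Sat(A[p U (~b & ~a)]) = {3, 4, 5, 6}
AG A[p U (~b & ~a)]: greatest fixpoint, start Z0 = {3, 4, 5, 6}, keep only states in Sat with every successor in Z. Z1 = {4, 5, 6}; Z2 = {5, 6}; fixed.
Sat(AG A[p U (~b & ~a)]) = {5, 6}
|Sat(AG A[p U (~b & ~a)])| = |{5, 6}| = 2.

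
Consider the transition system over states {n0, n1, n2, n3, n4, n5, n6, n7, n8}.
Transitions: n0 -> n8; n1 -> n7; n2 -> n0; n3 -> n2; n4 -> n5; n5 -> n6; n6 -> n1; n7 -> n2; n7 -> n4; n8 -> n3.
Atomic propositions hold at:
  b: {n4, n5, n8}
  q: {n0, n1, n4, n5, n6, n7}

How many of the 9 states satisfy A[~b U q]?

Sat(~b) = {n0, n1, n2, n3, n6, n7}
A[~b U q]: least fixpoint, start Z0 = Sat(q) = {n0, n1, n4, n5, n6, n7}, add states in Sat(~b) with every successor in Z. Z1 = {n0, n1, n2, n4, n5, n6, n7}; Z2 = {n0, n1, n2, n3, n4, n5, n6, n7}; fixed.
Sat(A[~b U q]) = {n0, n1, n2, n3, n4, n5, n6, n7}
|Sat(A[~b U q])| = |{n0, n1, n2, n3, n4, n5, n6, n7}| = 8.

8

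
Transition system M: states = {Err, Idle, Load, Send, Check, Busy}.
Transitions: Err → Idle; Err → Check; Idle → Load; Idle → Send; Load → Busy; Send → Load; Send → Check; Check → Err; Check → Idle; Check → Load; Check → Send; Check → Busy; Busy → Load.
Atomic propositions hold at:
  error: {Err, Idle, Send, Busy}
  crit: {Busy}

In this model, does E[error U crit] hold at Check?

E[error U crit]: least fixpoint, start Z0 = Sat(crit) = {Busy}, add states in Sat(error) with some successor in Z. Already a fixed point.
Sat(E[error U crit]) = {Busy}
Check ∉ Sat(E[error U crit]) = {Busy}, so the formula does not hold at Check.

No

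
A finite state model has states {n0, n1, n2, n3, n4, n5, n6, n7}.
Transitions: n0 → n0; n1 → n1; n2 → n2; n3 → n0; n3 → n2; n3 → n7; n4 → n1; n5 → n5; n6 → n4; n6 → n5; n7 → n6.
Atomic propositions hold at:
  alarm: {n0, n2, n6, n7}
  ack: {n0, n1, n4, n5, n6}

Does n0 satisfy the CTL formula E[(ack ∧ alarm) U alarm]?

Yes

Sat(ack ∧ alarm) = {n0, n6}
E[(ack ∧ alarm) U alarm]: least fixpoint, start Z0 = Sat(alarm) = {n0, n2, n6, n7}, add states in Sat(ack ∧ alarm) with some successor in Z. Already a fixed point.
Sat(E[(ack ∧ alarm) U alarm]) = {n0, n2, n6, n7}
n0 ∈ Sat(E[(ack ∧ alarm) U alarm]) = {n0, n2, n6, n7}, so the formula holds at n0.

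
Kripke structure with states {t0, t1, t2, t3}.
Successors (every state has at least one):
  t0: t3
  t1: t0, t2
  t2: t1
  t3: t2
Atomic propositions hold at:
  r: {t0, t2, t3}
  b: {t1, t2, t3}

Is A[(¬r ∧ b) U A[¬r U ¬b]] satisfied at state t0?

Yes

Sat(¬r) = {t1}
Sat(¬r ∧ b) = {t1}
Sat(¬b) = {t0}
A[¬r U ¬b]: least fixpoint, start Z0 = Sat(¬b) = {t0}, add states in Sat(¬r) with every successor in Z. Already a fixed point.
Sat(A[¬r U ¬b]) = {t0}
A[(¬r ∧ b) U A[¬r U ¬b]]: least fixpoint, start Z0 = Sat(A[¬r U ¬b]) = {t0}, add states in Sat(¬r ∧ b) with every successor in Z. Already a fixed point.
Sat(A[(¬r ∧ b) U A[¬r U ¬b]]) = {t0}
t0 ∈ Sat(A[(¬r ∧ b) U A[¬r U ¬b]]) = {t0}, so the formula holds at t0.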